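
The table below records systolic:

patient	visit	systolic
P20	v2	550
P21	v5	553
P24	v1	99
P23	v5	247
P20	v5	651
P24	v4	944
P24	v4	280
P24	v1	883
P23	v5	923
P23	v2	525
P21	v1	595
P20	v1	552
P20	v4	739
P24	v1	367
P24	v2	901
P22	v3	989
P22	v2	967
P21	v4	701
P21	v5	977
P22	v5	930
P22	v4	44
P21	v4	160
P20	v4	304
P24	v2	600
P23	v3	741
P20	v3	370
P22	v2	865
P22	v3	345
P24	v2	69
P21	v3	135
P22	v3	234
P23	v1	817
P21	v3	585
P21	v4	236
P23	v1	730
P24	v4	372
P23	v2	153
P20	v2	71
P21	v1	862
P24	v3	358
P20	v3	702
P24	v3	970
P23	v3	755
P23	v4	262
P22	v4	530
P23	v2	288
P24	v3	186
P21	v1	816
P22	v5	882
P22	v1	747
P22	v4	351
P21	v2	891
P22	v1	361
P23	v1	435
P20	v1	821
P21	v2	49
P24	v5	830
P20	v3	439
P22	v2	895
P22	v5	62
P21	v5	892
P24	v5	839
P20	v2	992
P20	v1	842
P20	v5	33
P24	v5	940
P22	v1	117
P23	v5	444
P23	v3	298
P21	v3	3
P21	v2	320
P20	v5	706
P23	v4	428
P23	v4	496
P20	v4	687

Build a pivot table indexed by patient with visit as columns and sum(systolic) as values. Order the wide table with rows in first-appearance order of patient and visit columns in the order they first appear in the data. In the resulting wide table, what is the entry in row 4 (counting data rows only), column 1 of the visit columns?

With rows in first-appearance order of patient, row 4 is patient=P23. visit columns in first-appearance order: v2, v5, v1, v4, v3; column 1 is v2.
Long rows with patient=P23, visit=v2: 525 + 153 + 288 = 966.

966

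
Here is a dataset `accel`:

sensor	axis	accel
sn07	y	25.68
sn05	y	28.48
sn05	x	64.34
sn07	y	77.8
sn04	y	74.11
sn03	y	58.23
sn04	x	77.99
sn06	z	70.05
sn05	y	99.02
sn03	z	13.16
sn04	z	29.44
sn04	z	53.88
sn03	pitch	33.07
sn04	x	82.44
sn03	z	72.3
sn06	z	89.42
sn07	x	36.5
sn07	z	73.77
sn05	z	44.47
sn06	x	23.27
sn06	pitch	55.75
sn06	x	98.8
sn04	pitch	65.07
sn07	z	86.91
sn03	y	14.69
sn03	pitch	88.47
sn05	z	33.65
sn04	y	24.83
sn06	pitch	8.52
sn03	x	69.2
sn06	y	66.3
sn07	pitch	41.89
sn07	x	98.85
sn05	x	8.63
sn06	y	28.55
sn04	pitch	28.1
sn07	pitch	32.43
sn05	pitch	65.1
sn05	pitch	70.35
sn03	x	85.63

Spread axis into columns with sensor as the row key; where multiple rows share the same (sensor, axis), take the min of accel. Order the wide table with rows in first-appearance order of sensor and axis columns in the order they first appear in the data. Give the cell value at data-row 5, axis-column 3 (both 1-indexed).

With rows in first-appearance order of sensor, row 5 is sensor=sn06. axis columns in first-appearance order: y, x, z, pitch; column 3 is z.
Long rows with sensor=sn06, axis=z: min(70.05, 89.42) = 70.05.

70.05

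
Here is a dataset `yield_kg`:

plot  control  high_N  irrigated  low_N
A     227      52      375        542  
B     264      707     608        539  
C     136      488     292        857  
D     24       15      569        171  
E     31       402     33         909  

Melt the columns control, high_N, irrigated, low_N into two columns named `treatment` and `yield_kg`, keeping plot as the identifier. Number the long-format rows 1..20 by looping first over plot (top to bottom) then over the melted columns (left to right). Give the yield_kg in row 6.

707

20 rows total (5 × 4). Row 6: index ⌊(6-1)/4⌋ = 1 into plot → B; (6-1) mod 4 = 1 into the melted columns → high_N.
So row 6 is (B, high_N, 707); yield_kg = 707.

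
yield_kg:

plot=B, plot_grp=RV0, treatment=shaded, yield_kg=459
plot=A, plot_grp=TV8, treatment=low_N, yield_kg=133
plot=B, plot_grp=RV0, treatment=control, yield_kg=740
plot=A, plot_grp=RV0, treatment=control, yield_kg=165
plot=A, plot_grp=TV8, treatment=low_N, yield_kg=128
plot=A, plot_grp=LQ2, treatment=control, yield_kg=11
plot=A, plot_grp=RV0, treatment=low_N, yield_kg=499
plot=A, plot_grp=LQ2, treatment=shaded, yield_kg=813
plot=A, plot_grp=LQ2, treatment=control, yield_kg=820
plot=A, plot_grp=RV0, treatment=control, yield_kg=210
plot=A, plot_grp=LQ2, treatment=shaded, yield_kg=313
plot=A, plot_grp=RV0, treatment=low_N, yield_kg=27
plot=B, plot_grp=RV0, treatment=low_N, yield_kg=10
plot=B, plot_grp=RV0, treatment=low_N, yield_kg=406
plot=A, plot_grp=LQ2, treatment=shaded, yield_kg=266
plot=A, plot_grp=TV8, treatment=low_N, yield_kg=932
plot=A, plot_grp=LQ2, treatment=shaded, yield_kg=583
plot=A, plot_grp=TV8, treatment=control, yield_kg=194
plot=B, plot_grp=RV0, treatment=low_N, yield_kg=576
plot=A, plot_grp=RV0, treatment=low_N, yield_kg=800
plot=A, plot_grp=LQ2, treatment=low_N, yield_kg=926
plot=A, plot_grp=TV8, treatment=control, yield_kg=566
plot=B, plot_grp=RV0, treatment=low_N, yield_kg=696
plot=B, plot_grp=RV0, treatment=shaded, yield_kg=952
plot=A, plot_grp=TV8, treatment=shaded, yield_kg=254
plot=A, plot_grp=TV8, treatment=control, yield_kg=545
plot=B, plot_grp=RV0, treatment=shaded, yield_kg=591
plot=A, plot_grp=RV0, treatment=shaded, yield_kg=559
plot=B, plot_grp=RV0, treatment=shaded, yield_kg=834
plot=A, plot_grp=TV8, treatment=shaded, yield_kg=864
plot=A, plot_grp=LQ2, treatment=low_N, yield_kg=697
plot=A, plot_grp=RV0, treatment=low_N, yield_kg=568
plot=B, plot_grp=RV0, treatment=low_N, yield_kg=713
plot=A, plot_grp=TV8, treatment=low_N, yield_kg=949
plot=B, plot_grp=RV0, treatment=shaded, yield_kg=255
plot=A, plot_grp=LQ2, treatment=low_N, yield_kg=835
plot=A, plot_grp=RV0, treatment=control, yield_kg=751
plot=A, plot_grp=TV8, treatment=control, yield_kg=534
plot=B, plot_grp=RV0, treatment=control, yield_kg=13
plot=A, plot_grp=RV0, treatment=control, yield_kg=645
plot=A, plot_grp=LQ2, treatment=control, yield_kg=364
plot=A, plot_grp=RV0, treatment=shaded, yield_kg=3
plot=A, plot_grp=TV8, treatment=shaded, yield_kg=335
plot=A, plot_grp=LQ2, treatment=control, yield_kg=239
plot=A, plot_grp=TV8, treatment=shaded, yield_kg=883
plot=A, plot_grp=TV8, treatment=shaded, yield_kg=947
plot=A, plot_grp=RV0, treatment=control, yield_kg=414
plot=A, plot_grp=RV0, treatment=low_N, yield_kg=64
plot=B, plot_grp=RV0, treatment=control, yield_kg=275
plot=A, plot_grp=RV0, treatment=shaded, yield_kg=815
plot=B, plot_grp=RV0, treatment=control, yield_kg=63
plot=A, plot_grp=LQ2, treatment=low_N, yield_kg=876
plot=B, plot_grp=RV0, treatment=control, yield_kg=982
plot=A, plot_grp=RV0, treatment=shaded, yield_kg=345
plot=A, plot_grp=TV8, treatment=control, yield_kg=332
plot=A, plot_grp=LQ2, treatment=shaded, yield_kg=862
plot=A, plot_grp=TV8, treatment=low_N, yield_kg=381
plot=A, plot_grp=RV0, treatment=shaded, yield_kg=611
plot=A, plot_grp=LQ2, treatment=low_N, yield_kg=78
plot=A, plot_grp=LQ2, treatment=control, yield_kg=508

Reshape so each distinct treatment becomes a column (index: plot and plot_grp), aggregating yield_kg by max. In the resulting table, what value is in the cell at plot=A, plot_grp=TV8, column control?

566

Rows with plot=A, plot_grp=TV8 and treatment=control: yield_kg values are 194, 566, 545, 534, 332.
max(194, 566, 545, 534, 332) = 566.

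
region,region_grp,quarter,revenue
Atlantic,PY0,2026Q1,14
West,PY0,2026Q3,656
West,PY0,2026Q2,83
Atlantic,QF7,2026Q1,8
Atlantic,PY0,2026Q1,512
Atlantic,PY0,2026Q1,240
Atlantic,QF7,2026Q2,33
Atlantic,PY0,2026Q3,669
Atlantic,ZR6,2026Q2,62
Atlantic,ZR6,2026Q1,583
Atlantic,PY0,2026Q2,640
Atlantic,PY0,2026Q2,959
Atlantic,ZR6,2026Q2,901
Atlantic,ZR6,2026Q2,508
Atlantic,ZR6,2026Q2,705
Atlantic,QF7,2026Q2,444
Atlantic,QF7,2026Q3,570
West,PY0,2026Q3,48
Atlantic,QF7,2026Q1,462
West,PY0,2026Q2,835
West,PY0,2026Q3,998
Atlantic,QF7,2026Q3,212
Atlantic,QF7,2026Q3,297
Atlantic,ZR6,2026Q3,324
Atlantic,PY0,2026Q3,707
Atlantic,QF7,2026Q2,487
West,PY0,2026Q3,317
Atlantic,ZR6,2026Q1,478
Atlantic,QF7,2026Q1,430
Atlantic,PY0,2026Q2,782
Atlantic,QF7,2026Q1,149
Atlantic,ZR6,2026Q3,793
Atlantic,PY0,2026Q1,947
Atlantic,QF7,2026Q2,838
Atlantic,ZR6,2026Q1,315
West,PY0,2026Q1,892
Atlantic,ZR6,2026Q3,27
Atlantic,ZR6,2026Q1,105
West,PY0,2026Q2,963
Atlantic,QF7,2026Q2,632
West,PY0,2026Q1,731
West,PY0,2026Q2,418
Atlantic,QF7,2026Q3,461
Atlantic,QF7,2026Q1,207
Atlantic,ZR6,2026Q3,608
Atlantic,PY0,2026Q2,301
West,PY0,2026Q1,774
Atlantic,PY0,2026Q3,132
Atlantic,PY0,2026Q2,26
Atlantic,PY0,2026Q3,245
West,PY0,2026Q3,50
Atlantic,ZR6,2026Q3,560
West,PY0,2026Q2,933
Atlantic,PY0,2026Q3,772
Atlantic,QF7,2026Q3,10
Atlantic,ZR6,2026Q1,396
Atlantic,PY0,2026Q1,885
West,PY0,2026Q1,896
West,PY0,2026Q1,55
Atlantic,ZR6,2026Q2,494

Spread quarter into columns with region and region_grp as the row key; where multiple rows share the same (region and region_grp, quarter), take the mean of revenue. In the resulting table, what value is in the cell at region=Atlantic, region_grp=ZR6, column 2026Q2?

534

Rows with region=Atlantic, region_grp=ZR6 and quarter=2026Q2: revenue values are 62, 901, 508, 705, 494.
(62 + 901 + 508 + 705 + 494) / 5 = 534.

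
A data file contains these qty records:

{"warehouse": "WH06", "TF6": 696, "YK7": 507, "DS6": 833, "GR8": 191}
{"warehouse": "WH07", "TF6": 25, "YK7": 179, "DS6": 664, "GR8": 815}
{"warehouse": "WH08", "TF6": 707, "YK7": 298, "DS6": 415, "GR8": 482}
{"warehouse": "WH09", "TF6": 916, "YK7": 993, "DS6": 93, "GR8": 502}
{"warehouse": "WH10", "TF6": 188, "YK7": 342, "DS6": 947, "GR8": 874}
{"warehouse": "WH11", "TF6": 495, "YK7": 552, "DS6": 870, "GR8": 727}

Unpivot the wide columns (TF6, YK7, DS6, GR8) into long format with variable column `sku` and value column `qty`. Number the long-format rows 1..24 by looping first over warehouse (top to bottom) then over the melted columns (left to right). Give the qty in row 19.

947

24 rows total (6 × 4). Row 19: index ⌊(19-1)/4⌋ = 4 into warehouse → WH10; (19-1) mod 4 = 2 into the melted columns → DS6.
So row 19 is (WH10, DS6, 947); qty = 947.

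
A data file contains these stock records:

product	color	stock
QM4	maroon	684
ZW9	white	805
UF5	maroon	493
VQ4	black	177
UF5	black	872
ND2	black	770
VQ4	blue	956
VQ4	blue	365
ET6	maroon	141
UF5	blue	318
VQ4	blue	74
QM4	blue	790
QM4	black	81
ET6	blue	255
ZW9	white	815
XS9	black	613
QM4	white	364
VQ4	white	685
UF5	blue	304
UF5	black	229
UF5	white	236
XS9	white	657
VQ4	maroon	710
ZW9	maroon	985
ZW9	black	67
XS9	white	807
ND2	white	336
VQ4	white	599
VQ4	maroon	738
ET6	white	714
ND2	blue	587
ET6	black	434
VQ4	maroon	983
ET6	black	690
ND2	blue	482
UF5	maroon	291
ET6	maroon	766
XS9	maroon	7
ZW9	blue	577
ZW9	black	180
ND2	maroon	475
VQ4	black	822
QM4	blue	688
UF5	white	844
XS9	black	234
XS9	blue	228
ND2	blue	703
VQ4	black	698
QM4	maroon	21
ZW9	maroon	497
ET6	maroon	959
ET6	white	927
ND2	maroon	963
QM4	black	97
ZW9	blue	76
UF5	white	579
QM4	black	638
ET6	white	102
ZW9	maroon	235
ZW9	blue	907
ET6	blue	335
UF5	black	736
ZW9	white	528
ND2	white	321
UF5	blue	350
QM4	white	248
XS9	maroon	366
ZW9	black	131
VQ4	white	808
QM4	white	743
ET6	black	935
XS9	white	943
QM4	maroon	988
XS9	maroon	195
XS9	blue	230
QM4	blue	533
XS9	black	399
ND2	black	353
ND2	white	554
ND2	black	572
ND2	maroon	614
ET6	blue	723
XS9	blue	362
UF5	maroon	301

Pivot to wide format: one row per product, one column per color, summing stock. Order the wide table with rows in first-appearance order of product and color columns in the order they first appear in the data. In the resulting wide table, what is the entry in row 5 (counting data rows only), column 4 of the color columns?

With rows in first-appearance order of product, row 5 is product=ND2. color columns in first-appearance order: maroon, white, black, blue; column 4 is blue.
Long rows with product=ND2, color=blue: 587 + 482 + 703 = 1772.

1772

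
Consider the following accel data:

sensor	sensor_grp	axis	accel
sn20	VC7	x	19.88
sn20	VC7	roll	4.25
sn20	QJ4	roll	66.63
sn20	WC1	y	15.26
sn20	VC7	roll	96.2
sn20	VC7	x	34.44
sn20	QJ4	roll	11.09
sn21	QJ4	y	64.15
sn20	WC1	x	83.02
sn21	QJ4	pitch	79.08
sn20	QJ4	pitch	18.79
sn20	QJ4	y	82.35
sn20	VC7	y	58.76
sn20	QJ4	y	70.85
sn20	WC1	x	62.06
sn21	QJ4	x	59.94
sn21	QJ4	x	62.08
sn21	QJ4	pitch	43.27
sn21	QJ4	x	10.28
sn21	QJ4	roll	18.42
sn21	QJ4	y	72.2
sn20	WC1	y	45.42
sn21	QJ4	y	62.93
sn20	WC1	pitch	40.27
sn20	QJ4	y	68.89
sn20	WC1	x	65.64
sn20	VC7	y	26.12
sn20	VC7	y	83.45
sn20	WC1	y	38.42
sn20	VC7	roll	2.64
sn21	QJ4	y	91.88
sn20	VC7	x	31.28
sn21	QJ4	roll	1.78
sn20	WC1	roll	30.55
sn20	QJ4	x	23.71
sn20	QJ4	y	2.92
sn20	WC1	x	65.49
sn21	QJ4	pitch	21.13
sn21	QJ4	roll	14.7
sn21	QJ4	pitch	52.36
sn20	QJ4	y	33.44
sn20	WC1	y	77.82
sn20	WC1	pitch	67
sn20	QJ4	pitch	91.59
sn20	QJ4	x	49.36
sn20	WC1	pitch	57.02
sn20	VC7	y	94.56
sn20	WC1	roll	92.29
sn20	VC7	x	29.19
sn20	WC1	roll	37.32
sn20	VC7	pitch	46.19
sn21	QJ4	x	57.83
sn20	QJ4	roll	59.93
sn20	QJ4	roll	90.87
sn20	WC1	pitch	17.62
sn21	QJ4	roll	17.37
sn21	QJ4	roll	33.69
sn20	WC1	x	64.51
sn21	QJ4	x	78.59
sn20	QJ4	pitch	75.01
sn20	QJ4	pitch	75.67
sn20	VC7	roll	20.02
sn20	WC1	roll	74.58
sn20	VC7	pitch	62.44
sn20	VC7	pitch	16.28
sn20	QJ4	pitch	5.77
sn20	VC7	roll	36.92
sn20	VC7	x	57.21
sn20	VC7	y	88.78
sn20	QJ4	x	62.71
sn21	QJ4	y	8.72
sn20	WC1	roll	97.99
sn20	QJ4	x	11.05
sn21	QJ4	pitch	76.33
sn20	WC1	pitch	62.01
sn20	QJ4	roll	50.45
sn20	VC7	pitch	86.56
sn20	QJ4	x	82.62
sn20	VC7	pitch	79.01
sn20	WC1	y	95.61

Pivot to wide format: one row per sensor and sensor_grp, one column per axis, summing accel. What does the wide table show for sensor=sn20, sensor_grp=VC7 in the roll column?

160.03

Rows with sensor=sn20, sensor_grp=VC7 and axis=roll: accel values are 4.25, 96.2, 2.64, 20.02, 36.92.
4.25 + 96.2 + 2.64 + 20.02 + 36.92 = 160.03.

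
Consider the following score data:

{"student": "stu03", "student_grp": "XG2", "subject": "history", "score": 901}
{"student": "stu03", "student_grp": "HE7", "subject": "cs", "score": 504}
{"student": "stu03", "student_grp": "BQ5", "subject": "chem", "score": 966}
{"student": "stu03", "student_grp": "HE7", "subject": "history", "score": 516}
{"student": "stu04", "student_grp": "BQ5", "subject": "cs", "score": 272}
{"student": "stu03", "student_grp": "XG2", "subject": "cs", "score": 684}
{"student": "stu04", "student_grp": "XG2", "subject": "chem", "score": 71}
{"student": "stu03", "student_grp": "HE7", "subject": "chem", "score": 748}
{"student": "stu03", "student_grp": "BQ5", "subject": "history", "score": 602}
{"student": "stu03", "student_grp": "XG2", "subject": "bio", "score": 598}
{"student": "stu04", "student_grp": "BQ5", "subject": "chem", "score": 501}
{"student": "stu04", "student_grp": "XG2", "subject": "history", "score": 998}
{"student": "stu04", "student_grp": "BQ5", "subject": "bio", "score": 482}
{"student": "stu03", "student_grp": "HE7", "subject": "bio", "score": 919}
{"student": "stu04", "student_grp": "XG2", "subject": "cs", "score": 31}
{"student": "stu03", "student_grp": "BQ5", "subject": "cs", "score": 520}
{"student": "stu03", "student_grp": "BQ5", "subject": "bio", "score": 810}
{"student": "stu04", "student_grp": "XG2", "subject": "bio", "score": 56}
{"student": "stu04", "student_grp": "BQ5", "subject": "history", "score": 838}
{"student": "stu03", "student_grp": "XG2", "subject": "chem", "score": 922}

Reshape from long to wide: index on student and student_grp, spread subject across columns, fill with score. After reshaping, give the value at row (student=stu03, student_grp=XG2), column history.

Wide layout: rows indexed by student and student_grp, columns are the 4 distinct subject values (history, cs, chem, bio).
Cell (student=stu03, student_grp=XG2, subject=history) draws from the long row where student=stu03, student_grp=XG2 and subject=history, which has score=901.

901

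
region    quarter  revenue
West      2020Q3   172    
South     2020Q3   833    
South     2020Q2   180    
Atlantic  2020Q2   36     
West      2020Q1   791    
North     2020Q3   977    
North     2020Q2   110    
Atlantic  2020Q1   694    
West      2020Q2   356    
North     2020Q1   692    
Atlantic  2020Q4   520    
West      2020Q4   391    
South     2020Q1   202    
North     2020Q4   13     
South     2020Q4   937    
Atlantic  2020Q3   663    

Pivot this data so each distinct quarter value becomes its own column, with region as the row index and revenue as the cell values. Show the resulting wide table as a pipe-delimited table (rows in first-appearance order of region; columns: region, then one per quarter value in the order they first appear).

Columns: region plus the 4 distinct quarter values (2020Q3, 2020Q2, 2020Q1, 2020Q4).
For example, row West column 2020Q3 takes revenue=172 from the long row (West, 2020Q3).

| region | 2020Q3 | 2020Q2 | 2020Q1 | 2020Q4 |
| West | 172 | 356 | 791 | 391 |
| South | 833 | 180 | 202 | 937 |
| Atlantic | 663 | 36 | 694 | 520 |
| North | 977 | 110 | 692 | 13 |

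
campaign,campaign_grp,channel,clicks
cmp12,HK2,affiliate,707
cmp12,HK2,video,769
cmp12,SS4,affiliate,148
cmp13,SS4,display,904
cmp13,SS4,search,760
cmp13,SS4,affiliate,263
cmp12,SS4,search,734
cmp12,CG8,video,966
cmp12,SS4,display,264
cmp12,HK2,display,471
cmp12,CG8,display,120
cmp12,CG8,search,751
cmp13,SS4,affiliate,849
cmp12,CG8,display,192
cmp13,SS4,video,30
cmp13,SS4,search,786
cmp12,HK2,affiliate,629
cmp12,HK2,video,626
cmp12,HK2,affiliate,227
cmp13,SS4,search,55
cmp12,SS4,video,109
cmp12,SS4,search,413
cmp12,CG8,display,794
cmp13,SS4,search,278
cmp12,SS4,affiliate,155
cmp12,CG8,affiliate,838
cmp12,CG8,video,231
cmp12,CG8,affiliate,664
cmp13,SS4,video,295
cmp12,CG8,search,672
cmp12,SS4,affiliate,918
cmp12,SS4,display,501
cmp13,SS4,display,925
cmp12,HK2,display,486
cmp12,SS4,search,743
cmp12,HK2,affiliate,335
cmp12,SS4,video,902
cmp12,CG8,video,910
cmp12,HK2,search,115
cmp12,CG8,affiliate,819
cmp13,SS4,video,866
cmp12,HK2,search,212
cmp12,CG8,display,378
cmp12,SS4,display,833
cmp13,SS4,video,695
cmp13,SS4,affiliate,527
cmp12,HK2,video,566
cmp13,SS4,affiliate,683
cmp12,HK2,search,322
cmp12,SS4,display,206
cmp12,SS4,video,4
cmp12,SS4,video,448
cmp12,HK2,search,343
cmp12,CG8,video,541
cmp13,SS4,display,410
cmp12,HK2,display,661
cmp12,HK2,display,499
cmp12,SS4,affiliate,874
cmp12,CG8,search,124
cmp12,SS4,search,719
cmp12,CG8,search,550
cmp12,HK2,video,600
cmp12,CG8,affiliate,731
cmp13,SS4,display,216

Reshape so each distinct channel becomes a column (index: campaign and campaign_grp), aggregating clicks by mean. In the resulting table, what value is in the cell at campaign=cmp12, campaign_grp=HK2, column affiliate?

474.50

Rows with campaign=cmp12, campaign_grp=HK2 and channel=affiliate: clicks values are 707, 629, 227, 335.
(707 + 629 + 227 + 335) / 4 = 474.50.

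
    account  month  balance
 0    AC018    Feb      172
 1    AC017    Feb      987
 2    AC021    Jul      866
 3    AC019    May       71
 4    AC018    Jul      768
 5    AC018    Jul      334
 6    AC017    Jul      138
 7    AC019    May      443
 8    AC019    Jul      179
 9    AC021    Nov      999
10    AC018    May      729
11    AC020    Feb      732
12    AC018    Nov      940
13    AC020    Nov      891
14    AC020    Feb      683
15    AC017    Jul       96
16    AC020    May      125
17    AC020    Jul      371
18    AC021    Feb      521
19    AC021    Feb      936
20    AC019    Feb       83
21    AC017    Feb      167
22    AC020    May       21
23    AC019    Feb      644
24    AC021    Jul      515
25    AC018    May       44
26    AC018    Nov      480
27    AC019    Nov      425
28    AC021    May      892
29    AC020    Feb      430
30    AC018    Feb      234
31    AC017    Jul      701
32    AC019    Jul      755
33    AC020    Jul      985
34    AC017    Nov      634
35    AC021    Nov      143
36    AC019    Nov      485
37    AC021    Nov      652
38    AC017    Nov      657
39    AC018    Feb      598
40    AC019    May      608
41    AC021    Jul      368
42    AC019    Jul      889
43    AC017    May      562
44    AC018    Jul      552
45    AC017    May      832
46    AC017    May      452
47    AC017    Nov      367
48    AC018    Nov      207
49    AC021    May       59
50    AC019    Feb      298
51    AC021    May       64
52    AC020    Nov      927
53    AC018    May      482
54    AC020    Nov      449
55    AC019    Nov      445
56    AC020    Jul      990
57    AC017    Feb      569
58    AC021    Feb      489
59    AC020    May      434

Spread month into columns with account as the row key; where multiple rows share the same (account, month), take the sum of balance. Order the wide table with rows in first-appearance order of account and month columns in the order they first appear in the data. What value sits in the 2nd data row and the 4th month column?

1658

With rows in first-appearance order of account, row 2 is account=AC017. month columns in first-appearance order: Feb, Jul, May, Nov; column 4 is Nov.
Long rows with account=AC017, month=Nov: 634 + 657 + 367 = 1658.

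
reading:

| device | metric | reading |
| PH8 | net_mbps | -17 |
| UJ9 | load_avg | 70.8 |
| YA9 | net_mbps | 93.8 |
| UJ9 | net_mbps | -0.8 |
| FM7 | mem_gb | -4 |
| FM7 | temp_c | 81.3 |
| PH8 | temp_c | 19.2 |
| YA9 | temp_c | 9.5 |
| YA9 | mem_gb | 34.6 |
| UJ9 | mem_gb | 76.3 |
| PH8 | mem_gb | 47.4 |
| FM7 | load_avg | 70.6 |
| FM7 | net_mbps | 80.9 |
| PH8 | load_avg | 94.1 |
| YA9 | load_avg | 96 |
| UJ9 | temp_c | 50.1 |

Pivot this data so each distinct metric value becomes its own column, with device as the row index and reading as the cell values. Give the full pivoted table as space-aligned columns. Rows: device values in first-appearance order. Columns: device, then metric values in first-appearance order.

Columns: device plus the 4 distinct metric values (net_mbps, load_avg, mem_gb, temp_c).
For example, row PH8 column net_mbps takes reading=-17 from the long row (PH8, net_mbps).

device  net_mbps  load_avg  mem_gb  temp_c
PH8     -17       94.1      47.4    19.2  
UJ9     -0.8      70.8      76.3    50.1  
YA9     93.8      96        34.6    9.5   
FM7     80.9      70.6      -4      81.3  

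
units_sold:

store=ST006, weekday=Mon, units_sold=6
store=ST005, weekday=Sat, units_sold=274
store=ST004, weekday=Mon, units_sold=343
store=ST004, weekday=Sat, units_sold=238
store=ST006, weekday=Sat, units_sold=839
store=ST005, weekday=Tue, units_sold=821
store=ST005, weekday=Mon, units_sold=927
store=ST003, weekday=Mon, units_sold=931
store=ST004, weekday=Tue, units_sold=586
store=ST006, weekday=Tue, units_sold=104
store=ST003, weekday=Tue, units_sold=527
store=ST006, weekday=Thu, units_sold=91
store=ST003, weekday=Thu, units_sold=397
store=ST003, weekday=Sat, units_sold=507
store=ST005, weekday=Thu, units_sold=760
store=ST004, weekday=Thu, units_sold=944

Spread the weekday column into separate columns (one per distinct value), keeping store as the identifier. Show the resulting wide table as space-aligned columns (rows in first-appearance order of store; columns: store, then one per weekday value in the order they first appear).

store  Mon  Sat  Tue  Thu
ST006  6    839  104  91 
ST005  927  274  821  760
ST004  343  238  586  944
ST003  931  507  527  397

Columns: store plus the 4 distinct weekday values (Mon, Sat, Tue, Thu).
For example, row ST006 column Mon takes units_sold=6 from the long row (ST006, Mon).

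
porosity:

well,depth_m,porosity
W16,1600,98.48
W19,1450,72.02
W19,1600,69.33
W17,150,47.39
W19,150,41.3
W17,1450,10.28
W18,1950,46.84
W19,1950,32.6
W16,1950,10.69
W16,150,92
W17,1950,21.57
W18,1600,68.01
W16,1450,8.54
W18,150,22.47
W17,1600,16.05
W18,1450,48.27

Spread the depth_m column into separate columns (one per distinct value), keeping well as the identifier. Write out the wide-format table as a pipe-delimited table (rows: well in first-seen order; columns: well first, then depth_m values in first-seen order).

| well | 1600 | 1450 | 150 | 1950 |
| W16 | 98.48 | 8.54 | 92 | 10.69 |
| W19 | 69.33 | 72.02 | 41.3 | 32.6 |
| W17 | 16.05 | 10.28 | 47.39 | 21.57 |
| W18 | 68.01 | 48.27 | 22.47 | 46.84 |

Columns: well plus the 4 distinct depth_m values (1600, 1450, 150, 1950).
For example, row W16 column 1600 takes porosity=98.48 from the long row (W16, 1600).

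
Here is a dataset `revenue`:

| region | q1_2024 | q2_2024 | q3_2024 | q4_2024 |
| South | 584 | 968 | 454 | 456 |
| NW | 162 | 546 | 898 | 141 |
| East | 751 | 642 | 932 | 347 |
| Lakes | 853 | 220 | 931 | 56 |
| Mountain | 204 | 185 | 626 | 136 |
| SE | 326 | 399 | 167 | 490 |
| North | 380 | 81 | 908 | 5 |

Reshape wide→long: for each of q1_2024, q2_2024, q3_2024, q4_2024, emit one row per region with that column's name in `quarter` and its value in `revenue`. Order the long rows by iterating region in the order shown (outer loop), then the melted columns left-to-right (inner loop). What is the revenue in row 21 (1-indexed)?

28 rows total (7 × 4). Row 21: index ⌊(21-1)/4⌋ = 5 into region → SE; (21-1) mod 4 = 0 into the melted columns → q1_2024.
So row 21 is (SE, q1_2024, 326); revenue = 326.

326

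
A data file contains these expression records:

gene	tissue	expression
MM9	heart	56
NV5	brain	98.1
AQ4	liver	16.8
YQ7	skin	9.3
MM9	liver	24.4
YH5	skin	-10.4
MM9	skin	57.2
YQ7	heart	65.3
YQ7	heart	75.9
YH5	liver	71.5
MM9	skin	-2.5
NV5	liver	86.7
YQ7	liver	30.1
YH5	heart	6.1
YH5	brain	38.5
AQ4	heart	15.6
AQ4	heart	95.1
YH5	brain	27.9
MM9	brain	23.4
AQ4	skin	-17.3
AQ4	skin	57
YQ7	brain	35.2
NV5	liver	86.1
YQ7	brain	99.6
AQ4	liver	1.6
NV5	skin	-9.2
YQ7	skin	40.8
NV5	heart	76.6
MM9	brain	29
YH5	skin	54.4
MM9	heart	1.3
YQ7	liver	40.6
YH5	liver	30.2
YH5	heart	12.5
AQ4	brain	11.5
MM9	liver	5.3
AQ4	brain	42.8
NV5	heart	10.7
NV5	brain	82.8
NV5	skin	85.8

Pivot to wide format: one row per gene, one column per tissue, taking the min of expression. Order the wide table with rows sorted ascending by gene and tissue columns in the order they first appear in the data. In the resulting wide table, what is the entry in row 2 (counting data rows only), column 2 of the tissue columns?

With rows sorted ascending by gene, row 2 is gene=MM9. tissue columns in first-appearance order: heart, brain, liver, skin; column 2 is brain.
Long rows with gene=MM9, tissue=brain: min(23.4, 29) = 23.4.

23.4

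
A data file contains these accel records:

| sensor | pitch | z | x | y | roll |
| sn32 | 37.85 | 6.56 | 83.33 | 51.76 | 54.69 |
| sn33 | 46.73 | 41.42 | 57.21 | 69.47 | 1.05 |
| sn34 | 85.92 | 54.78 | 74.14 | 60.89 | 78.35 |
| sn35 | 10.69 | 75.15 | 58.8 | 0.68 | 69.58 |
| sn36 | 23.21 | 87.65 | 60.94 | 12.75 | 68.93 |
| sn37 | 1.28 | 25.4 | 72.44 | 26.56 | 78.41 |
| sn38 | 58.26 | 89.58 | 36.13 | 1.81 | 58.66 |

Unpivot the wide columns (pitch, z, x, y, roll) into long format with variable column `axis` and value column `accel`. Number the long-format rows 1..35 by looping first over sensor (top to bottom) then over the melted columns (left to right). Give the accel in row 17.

75.15

35 rows total (7 × 5). Row 17: index ⌊(17-1)/5⌋ = 3 into sensor → sn35; (17-1) mod 5 = 1 into the melted columns → z.
So row 17 is (sn35, z, 75.15); accel = 75.15.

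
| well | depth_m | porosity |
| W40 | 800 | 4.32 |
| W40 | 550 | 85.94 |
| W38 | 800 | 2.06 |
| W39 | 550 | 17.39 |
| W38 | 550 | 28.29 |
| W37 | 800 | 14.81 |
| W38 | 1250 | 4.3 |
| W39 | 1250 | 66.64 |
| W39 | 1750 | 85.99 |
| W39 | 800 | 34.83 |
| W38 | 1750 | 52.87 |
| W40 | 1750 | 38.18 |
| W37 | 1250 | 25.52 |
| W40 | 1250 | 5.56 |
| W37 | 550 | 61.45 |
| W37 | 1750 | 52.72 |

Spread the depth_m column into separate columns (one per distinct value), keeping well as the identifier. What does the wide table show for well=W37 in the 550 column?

61.45

Wide layout: rows indexed by well, columns are the 4 distinct depth_m values (800, 550, 1250, 1750).
Cell (well=W37, depth_m=550) draws from the long row where well=W37 and depth_m=550, which has porosity=61.45.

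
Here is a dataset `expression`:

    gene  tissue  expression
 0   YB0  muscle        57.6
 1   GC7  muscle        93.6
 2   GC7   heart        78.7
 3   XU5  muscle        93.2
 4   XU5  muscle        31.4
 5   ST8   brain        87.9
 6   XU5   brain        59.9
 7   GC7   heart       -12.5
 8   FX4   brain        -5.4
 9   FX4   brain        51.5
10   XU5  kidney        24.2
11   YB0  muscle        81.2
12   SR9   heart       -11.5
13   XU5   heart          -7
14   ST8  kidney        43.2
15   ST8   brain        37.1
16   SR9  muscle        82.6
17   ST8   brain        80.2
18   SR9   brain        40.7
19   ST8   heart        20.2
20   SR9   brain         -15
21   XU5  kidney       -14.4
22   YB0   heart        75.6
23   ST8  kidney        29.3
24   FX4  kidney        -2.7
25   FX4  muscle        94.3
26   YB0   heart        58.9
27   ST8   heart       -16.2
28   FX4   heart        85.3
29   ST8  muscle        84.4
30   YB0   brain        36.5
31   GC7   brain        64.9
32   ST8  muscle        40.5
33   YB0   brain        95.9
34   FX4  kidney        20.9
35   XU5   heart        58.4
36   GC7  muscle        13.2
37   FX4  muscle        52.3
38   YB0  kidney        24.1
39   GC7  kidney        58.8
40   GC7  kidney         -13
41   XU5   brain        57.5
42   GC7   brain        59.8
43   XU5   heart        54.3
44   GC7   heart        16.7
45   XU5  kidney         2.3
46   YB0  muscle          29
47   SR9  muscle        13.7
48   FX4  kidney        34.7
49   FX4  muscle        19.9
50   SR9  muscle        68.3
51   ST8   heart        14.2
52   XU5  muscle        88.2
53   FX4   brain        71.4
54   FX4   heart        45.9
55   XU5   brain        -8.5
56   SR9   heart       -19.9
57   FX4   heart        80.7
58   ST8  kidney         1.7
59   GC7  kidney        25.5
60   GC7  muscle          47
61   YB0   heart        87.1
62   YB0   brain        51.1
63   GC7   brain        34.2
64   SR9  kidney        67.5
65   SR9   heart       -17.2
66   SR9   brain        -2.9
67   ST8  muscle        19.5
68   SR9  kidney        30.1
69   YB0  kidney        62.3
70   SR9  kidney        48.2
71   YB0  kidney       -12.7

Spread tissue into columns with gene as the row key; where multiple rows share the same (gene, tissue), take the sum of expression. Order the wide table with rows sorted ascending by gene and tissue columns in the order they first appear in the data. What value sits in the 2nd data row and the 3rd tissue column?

158.9

With rows sorted ascending by gene, row 2 is gene=GC7. tissue columns in first-appearance order: muscle, heart, brain, kidney; column 3 is brain.
Long rows with gene=GC7, tissue=brain: 64.9 + 59.8 + 34.2 = 158.9.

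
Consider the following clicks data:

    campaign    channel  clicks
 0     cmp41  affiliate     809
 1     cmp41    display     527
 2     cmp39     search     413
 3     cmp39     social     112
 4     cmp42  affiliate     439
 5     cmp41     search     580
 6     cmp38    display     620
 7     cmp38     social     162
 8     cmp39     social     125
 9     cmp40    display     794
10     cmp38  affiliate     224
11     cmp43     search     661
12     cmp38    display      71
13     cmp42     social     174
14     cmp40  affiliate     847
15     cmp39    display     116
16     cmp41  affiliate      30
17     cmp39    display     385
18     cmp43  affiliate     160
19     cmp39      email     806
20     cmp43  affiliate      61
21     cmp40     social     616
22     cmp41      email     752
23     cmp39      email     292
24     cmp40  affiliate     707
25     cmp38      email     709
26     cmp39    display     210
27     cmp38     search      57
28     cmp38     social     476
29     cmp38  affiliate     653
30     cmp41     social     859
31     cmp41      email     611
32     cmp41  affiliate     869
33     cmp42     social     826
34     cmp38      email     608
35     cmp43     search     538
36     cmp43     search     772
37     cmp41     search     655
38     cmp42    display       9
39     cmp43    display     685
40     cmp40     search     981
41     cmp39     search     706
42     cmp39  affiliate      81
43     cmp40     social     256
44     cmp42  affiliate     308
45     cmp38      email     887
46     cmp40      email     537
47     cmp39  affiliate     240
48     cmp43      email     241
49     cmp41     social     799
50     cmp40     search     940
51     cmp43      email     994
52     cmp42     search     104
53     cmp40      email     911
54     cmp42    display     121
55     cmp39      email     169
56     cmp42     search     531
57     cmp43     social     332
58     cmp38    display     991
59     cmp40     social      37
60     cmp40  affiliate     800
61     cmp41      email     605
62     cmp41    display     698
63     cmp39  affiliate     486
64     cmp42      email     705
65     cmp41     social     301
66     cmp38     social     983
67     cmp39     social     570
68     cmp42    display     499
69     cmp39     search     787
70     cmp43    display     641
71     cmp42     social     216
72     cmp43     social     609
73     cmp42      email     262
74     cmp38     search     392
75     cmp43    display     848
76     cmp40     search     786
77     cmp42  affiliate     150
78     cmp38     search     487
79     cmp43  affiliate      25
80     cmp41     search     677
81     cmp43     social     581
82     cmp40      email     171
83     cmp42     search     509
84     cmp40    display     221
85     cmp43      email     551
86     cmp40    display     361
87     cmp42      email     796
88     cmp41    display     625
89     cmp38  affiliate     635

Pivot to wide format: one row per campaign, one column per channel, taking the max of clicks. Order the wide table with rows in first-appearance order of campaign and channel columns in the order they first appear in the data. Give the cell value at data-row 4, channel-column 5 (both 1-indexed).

887

With rows in first-appearance order of campaign, row 4 is campaign=cmp38. channel columns in first-appearance order: affiliate, display, search, social, email; column 5 is email.
Long rows with campaign=cmp38, channel=email: max(709, 608, 887) = 887.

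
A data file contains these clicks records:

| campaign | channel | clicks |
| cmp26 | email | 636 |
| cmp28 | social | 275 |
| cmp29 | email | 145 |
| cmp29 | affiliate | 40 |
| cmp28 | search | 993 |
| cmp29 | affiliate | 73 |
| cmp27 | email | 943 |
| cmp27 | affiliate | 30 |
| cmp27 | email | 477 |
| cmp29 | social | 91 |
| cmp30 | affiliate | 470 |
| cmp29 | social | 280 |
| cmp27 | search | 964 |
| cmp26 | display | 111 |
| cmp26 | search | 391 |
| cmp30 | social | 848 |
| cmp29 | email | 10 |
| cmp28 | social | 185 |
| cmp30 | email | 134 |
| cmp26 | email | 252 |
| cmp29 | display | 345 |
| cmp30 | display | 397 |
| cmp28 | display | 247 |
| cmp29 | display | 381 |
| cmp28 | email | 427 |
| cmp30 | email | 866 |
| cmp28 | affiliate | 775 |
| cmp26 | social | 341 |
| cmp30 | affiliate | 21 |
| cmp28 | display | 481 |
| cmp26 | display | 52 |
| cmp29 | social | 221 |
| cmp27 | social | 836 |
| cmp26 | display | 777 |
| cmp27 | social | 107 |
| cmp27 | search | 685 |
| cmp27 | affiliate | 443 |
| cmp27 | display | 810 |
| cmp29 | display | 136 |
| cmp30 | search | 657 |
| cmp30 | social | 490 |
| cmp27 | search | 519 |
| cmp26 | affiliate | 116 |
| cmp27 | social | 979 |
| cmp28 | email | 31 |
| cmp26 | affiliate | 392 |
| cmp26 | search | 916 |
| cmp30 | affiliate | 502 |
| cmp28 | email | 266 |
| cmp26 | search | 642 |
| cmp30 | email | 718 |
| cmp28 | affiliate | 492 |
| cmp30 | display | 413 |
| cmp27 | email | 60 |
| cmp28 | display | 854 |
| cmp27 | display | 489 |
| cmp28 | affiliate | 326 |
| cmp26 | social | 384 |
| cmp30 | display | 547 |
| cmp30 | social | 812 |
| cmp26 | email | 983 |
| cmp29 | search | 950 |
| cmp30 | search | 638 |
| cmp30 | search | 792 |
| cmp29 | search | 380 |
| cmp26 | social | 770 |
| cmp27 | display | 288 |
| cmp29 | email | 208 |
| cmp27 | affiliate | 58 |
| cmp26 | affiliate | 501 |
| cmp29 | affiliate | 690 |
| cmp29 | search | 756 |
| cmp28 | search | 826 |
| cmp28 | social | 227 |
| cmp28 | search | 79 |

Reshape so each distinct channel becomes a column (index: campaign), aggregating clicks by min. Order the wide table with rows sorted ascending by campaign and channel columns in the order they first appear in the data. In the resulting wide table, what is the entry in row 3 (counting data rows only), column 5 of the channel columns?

With rows sorted ascending by campaign, row 3 is campaign=cmp28. channel columns in first-appearance order: email, social, affiliate, search, display; column 5 is display.
Long rows with campaign=cmp28, channel=display: min(247, 481, 854) = 247.

247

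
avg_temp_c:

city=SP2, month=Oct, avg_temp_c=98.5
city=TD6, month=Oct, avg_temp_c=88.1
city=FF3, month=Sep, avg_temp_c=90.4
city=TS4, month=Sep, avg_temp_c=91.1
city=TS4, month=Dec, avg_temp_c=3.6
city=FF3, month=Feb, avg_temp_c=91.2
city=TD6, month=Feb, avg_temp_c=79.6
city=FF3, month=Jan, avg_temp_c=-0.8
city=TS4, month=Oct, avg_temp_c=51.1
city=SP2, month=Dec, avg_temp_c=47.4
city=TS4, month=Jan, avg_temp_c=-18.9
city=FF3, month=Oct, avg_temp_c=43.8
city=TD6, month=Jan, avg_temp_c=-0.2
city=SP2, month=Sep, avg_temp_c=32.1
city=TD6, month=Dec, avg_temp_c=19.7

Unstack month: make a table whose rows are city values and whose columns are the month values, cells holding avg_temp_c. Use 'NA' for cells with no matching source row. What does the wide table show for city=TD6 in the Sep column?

NA

No long-format row has city=TD6 and month=Sep, so the cell is NA.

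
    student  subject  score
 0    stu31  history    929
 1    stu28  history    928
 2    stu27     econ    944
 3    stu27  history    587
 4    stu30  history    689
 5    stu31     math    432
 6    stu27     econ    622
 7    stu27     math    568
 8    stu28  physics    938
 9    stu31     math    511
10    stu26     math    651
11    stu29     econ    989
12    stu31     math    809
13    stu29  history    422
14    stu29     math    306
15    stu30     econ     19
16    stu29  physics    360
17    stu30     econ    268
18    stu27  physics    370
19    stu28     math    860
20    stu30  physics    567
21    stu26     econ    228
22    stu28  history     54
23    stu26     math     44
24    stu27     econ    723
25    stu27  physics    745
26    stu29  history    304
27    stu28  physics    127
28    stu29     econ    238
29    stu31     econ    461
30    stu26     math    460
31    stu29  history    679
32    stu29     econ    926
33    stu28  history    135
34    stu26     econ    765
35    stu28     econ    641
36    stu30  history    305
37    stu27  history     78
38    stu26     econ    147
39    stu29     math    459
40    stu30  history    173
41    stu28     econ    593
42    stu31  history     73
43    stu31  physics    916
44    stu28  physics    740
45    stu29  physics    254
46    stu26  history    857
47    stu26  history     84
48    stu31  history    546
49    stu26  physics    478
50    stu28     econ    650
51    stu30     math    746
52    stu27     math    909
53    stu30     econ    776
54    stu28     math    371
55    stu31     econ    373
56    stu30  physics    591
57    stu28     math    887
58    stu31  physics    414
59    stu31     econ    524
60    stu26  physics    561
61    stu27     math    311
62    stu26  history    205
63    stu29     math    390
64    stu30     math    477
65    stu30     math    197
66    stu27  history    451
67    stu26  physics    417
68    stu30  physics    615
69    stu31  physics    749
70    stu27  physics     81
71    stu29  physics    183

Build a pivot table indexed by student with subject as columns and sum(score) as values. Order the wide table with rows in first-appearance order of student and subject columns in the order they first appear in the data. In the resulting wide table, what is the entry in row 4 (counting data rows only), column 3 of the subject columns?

1420

With rows in first-appearance order of student, row 4 is student=stu30. subject columns in first-appearance order: history, econ, math, physics; column 3 is math.
Long rows with student=stu30, subject=math: 746 + 477 + 197 = 1420.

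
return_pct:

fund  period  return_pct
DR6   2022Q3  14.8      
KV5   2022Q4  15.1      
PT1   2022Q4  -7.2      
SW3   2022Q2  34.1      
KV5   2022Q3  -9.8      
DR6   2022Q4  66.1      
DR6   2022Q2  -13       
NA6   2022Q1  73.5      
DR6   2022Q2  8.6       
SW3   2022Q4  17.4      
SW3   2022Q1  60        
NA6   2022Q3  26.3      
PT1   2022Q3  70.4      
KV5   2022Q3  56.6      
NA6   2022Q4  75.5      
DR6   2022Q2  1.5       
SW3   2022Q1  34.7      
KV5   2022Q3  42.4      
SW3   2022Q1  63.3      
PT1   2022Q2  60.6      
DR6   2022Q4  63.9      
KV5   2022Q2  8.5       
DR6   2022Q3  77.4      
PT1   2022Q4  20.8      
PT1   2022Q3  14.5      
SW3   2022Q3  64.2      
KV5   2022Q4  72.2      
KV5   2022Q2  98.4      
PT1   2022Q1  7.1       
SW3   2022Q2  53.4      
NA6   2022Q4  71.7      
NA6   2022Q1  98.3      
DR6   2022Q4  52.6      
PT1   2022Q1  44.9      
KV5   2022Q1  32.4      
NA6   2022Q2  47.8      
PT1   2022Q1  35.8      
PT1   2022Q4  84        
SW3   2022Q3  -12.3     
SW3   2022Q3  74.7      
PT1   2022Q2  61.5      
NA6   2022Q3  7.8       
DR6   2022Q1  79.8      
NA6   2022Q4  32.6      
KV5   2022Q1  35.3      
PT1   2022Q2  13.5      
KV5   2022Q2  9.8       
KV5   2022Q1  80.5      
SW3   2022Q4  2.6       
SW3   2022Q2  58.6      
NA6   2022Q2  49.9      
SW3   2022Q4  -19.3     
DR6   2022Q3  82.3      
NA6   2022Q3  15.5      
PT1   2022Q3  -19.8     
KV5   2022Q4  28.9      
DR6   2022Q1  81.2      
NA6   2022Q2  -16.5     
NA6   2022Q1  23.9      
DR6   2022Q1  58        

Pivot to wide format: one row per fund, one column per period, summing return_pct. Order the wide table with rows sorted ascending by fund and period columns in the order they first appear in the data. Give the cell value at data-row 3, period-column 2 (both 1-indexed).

With rows sorted ascending by fund, row 3 is fund=NA6. period columns in first-appearance order: 2022Q3, 2022Q4, 2022Q2, 2022Q1; column 2 is 2022Q4.
Long rows with fund=NA6, period=2022Q4: 75.5 + 71.7 + 32.6 = 179.8.

179.8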